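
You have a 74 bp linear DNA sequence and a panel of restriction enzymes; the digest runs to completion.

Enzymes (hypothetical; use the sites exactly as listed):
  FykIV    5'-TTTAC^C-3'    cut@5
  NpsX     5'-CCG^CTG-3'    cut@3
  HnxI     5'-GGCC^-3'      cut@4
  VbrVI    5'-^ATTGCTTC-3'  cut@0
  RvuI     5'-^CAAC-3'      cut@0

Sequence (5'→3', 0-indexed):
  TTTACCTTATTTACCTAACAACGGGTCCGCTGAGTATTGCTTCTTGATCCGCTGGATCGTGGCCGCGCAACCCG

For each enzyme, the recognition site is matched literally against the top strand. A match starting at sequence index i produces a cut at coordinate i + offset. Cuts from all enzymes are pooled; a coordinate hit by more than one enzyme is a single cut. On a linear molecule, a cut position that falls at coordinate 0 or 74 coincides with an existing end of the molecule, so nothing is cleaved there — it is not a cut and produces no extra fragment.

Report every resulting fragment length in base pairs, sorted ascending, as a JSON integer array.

[3,4,5,6,7,9,11,13,16]

Per-enzyme occurrences:
  FykIV TTTACC/5: at [0, 9] ⇒ [5, 14]
  NpsX CCGCTG/3: at [26, 48] ⇒ [29, 51]
  HnxI GGCC/4: at [60] ⇒ [64]
  VbrVI ATTGCTTC/0: at [35] ⇒ [35]
  RvuI CAAC/0: at [18, 67] ⇒ [18, 67]

All cut coordinates (distinct, sorted): [5, 14, 18, 29, 35, 51, 64, 67]

Fragment lengths:
  [0,5): 5 bp
  [5,14): 9 bp
  [14,18): 4 bp
  [18,29): 11 bp
  [29,35): 6 bp
  [35,51): 16 bp
  [51,64): 13 bp
  [64,67): 3 bp
  [67,74): 7 bp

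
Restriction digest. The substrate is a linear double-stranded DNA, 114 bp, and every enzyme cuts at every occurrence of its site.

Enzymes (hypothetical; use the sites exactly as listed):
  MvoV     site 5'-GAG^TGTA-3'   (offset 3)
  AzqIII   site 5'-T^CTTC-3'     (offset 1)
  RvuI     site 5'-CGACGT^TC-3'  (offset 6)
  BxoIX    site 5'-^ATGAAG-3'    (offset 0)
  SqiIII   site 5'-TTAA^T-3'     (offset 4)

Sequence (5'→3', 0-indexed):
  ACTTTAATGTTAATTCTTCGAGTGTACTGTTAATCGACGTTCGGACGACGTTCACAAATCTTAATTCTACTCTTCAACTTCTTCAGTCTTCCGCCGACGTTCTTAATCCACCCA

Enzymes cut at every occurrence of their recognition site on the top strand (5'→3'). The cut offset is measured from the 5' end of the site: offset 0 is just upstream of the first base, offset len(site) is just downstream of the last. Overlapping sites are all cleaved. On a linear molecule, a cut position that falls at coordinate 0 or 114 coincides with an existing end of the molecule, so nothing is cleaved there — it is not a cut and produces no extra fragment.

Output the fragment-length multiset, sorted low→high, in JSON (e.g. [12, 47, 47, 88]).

Per-enzyme occurrences:
  MvoV (GAGTGTA, off=3): starts [19] → cuts [22]
  AzqIII (TCTTC, off=1): starts [14, 70, 79, 86] → cuts [15, 71, 80, 87]
  RvuI (CGACGTTC, off=6): starts [34, 45, 94] → cuts [40, 51, 100]
  BxoIX (ATGAAG, off=0): no sites
  SqiIII (TTAAT, off=4): starts [3, 9, 29, 60, 102] → cuts [7, 13, 33, 64, 106]

All cut coordinates (distinct, sorted): [7, 13, 15, 22, 33, 40, 51, 64, 71, 80, 87, 100, 106]

Fragments:
  [0,7): 7 bp
  [7,13): 6 bp
  [13,15): 2 bp
  [15,22): 7 bp
  [22,33): 11 bp
  [33,40): 7 bp
  [40,51): 11 bp
  [51,64): 13 bp
  [64,71): 7 bp
  [71,80): 9 bp
  [80,87): 7 bp
  [87,100): 13 bp
  [100,106): 6 bp
  [106,114): 8 bp

[2,6,6,7,7,7,7,7,8,9,11,11,13,13]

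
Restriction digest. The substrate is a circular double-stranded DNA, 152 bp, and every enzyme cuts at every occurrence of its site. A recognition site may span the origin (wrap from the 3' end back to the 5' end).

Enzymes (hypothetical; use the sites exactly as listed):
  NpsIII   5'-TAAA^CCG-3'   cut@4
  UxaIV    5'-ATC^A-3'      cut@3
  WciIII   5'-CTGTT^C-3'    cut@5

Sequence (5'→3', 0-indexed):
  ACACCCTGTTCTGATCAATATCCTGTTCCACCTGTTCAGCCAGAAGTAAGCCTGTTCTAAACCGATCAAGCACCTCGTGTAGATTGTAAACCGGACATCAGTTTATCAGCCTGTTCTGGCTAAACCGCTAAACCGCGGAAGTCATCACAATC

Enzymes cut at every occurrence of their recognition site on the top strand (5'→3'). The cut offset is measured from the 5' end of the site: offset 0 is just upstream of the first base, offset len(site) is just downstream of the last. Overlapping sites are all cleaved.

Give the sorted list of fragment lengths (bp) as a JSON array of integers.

Scan for sites:
  NpsIII (TAAACCG, off=4): starts [57, 86, 120, 128] → cuts [61, 90, 124, 132]
  UxaIV (ATCA, off=3): starts [13, 64, 96, 104, 143, 149] → cuts [0, 16, 67, 99, 107, 146]
  WciIII (CTGTTC, off=5): starts [5, 22, 31, 51, 110] → cuts [10, 27, 36, 56, 115]

All cut coordinates (distinct, sorted): [0, 10, 16, 27, 36, 56, 61, 67, 90, 99, 107, 115, 124, 132, 146]

Fragments:
  0→10: 10 bp
  10→16: 6 bp
  16→27: 11 bp
  27→36: 9 bp
  36→56: 20 bp
  56→61: 5 bp
  61→67: 6 bp
  67→90: 23 bp
  90→99: 9 bp
  99→107: 8 bp
  107→115: 8 bp
  115→124: 9 bp
  124→132: 8 bp
  132→146: 14 bp
  146→0 (wrap): 152-146+0 = 6 bp

[5,6,6,6,8,8,8,9,9,9,10,11,14,20,23]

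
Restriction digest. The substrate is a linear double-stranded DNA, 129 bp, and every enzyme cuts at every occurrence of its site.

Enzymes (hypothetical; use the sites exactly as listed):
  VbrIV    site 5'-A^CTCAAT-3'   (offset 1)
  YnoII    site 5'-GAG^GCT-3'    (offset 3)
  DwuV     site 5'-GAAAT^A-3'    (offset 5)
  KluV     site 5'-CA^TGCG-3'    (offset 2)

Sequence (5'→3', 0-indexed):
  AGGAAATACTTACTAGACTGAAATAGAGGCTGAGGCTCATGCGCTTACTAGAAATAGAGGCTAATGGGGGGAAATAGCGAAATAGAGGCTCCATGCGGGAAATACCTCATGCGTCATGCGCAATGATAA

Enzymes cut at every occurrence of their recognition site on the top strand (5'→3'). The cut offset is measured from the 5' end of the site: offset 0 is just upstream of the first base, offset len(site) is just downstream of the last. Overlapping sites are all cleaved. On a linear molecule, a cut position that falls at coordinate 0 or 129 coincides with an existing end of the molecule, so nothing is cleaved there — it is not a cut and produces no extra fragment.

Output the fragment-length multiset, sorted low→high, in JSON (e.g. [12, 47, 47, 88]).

Per-enzyme occurrences:
  VbrIV (ACTCAAT, off=1): no sites
  YnoII GAGGCT/3: at [25, 31, 56, 84] ⇒ [28, 34, 59, 87]
  DwuV GAAATA/5: at [2, 19, 50, 70, 78, 98] ⇒ [7, 24, 55, 75, 83, 103]
  KluV CATGCG/2: at [37, 91, 107, 114] ⇒ [39, 93, 109, 116]

Pooled cuts: [7, 24, 28, 34, 39, 55, 59, 75, 83, 87, 93, 103, 109, 116]

Fragment lengths:
  [0,7): 7 bp
  [7,24): 17 bp
  [24,28): 4 bp
  [28,34): 6 bp
  [34,39): 5 bp
  [39,55): 16 bp
  [55,59): 4 bp
  [59,75): 16 bp
  [75,83): 8 bp
  [83,87): 4 bp
  [87,93): 6 bp
  [93,103): 10 bp
  [103,109): 6 bp
  [109,116): 7 bp
  [116,129): 13 bp

[4,4,4,5,6,6,6,7,7,8,10,13,16,16,17]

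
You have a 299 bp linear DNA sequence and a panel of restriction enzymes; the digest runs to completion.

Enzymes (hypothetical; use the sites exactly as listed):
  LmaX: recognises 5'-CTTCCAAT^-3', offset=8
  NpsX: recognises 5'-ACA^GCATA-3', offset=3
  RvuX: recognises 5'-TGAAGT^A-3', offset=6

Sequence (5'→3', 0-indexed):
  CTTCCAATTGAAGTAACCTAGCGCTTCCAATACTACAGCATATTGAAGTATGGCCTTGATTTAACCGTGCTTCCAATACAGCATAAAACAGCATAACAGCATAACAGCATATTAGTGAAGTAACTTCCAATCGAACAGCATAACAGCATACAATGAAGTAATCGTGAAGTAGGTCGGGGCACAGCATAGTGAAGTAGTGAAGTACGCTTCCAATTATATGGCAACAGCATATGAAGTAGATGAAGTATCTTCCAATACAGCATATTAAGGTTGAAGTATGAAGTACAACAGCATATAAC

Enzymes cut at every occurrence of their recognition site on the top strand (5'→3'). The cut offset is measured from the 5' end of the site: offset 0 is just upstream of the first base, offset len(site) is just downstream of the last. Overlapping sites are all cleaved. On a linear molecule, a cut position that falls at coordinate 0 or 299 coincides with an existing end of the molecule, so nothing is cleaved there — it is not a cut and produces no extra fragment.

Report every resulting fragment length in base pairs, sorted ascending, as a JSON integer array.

Per-enzyme occurrences:
  LmaX (CTTCCAAT, off=8): starts [0, 23, 69, 123, 206, 248] → cuts [8, 31, 77, 131, 214, 256]
  NpsX (ACAGCATA, off=3): starts [34, 77, 87, 95, 103, 134, 142, 180, 223, 256, 287] → cuts [37, 80, 90, 98, 106, 137, 145, 183, 226, 259, 290]
  RvuX (TGAAGTA, off=6): starts [8, 43, 115, 153, 164, 189, 197, 231, 240, 271, 278] → cuts [14, 49, 121, 159, 170, 195, 203, 237, 246, 277, 284]

All cut coordinates (distinct, sorted): [8, 14, 31, 37, 49, 77, 80, 90, 98, 106, 121, 131, 137, 145, 159, 170, 183, 195, 203, 214, 226, 237, 246, 256, 259, 277, 284, 290]

Fragments:
  [0,8): 8 bp
  [8,14): 6 bp
  [14,31): 17 bp
  [31,37): 6 bp
  [37,49): 12 bp
  [49,77): 28 bp
  [77,80): 3 bp
  [80,90): 10 bp
  [90,98): 8 bp
  [98,106): 8 bp
  [106,121): 15 bp
  [121,131): 10 bp
  [131,137): 6 bp
  [137,145): 8 bp
  [145,159): 14 bp
  [159,170): 11 bp
  [170,183): 13 bp
  [183,195): 12 bp
  [195,203): 8 bp
  [203,214): 11 bp
  [214,226): 12 bp
  [226,237): 11 bp
  [237,246): 9 bp
  [246,256): 10 bp
  [256,259): 3 bp
  [259,277): 18 bp
  [277,284): 7 bp
  [284,290): 6 bp
  [290,299): 9 bp

[3,3,6,6,6,6,7,8,8,8,8,8,9,9,10,10,10,11,11,11,12,12,12,13,14,15,17,18,28]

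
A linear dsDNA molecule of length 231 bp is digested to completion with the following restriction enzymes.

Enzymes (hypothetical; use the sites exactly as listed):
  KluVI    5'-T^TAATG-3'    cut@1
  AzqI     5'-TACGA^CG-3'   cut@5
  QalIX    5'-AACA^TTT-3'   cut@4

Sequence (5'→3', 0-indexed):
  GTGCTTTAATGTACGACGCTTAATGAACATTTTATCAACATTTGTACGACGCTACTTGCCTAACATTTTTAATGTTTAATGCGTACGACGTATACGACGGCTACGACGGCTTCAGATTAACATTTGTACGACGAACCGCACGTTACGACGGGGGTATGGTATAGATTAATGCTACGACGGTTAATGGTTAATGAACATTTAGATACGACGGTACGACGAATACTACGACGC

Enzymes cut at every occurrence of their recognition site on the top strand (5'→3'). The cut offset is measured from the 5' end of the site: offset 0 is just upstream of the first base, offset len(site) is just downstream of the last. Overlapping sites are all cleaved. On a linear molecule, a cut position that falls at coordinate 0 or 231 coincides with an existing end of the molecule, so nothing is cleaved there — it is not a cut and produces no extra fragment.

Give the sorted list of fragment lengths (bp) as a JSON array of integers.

Scan for sites:
  KluVI TTAATG/1: at [5, 19, 68, 75, 165, 180, 187] ⇒ [6, 20, 69, 76, 166, 181, 188]
  AzqI TACGACG/5: at [11, 44, 83, 92, 101, 126, 143, 172, 203, 211, 223] ⇒ [16, 49, 88, 97, 106, 131, 148, 177, 208, 216, 228]
  QalIX AACATTT/4: at [25, 36, 61, 118, 193] ⇒ [29, 40, 65, 122, 197]

All cut coordinates (distinct, sorted): [6, 16, 20, 29, 40, 49, 65, 69, 76, 88, 97, 106, 122, 131, 148, 166, 177, 181, 188, 197, 208, 216, 228]

Fragments:
  [0,6): 6 bp
  [6,16): 10 bp
  [16,20): 4 bp
  [20,29): 9 bp
  [29,40): 11 bp
  [40,49): 9 bp
  [49,65): 16 bp
  [65,69): 4 bp
  [69,76): 7 bp
  [76,88): 12 bp
  [88,97): 9 bp
  [97,106): 9 bp
  [106,122): 16 bp
  [122,131): 9 bp
  [131,148): 17 bp
  [148,166): 18 bp
  [166,177): 11 bp
  [177,181): 4 bp
  [181,188): 7 bp
  [188,197): 9 bp
  [197,208): 11 bp
  [208,216): 8 bp
  [216,228): 12 bp
  [228,231): 3 bp

[3,4,4,4,6,7,7,8,9,9,9,9,9,9,10,11,11,11,12,12,16,16,17,18]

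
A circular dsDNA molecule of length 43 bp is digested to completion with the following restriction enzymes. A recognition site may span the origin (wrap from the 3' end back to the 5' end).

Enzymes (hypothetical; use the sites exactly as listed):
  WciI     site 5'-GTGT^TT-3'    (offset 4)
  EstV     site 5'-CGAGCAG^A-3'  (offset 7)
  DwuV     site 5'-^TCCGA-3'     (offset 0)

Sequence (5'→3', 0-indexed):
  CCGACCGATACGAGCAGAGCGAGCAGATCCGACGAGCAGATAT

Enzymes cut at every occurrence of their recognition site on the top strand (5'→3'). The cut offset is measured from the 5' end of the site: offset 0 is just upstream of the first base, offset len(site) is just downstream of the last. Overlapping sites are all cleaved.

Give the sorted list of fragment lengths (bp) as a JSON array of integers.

[1,3,9,12,18]

Per-enzyme occurrences:
  WciI (GTGTTT, off=4): no sites
  EstV CGAGCAGA/7: at [10, 19, 32] ⇒ [17, 26, 39]
  DwuV TCCGA/0: at [27, 42] ⇒ [27, 42]

Pooled cuts: [17, 26, 27, 39, 42]

Fragment lengths:
  17→26: 9 bp
  26→27: 1 bp
  27→39: 12 bp
  39→42: 3 bp
  42→17 (wrap): 43-42+17 = 18 bp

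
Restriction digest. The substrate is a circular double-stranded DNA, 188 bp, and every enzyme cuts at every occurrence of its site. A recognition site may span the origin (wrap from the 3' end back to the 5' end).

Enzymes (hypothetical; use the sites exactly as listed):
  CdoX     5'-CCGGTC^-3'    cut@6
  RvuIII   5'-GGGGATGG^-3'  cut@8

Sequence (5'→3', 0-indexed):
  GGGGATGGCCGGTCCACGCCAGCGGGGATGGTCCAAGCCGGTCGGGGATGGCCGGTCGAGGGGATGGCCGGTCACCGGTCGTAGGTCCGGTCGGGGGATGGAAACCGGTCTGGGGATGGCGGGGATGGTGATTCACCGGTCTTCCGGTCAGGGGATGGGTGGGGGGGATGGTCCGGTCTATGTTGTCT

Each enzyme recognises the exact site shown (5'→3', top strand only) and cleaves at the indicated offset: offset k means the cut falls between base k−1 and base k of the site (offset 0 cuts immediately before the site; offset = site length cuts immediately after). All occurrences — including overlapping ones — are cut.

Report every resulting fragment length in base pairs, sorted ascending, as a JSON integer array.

[6,6,6,7,7,8,8,9,9,9,9,9,10,12,12,13,13,17,18]

Scan for sites:
  CdoX CCGGTC/6: at [8, 37, 51, 67, 74, 86, 104, 135, 143, 172] ⇒ [14, 43, 57, 73, 80, 92, 110, 141, 149, 178]
  RvuIII GGGGATGG/8: at [0, 23, 43, 59, 93, 111, 120, 150, 163] ⇒ [8, 31, 51, 67, 101, 119, 128, 158, 171]

Pooled cuts: [8, 14, 31, 43, 51, 57, 67, 73, 80, 92, 101, 110, 119, 128, 141, 149, 158, 171, 178]

Fragments:
  8→14: 6 bp
  14→31: 17 bp
  31→43: 12 bp
  43→51: 8 bp
  51→57: 6 bp
  57→67: 10 bp
  67→73: 6 bp
  73→80: 7 bp
  80→92: 12 bp
  92→101: 9 bp
  101→110: 9 bp
  110→119: 9 bp
  119→128: 9 bp
  128→141: 13 bp
  141→149: 8 bp
  149→158: 9 bp
  158→171: 13 bp
  171→178: 7 bp
  178→8 (wrap): 188-178+8 = 18 bp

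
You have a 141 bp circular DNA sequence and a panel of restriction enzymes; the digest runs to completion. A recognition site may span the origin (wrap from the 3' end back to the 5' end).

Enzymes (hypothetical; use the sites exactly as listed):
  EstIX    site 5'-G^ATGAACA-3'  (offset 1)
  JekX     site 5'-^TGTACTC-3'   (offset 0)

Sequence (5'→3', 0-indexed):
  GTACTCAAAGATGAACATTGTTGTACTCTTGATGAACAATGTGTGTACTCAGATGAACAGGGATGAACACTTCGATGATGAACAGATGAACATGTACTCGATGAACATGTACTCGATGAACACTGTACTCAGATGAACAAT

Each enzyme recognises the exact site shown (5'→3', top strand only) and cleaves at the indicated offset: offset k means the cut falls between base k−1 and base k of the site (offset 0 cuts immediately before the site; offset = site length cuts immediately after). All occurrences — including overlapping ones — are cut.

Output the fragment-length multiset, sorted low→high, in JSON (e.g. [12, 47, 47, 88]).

[7,7,8,8,8,8,8,9,9,10,10,11,11,12,15]

Per-enzyme occurrences:
  EstIX (GATGAACA, off=1): starts [9, 30, 51, 61, 76, 84, 99, 114, 131] → cuts [10, 31, 52, 62, 77, 85, 100, 115, 132]
  JekX (TGTACTC, off=0): starts [21, 43, 92, 107, 123, 140] → cuts [21, 43, 92, 107, 123, 140]

All cut coordinates (distinct, sorted): [10, 21, 31, 43, 52, 62, 77, 85, 92, 100, 107, 115, 123, 132, 140]

Fragments:
  10→21: 11 bp
  21→31: 10 bp
  31→43: 12 bp
  43→52: 9 bp
  52→62: 10 bp
  62→77: 15 bp
  77→85: 8 bp
  85→92: 7 bp
  92→100: 8 bp
  100→107: 7 bp
  107→115: 8 bp
  115→123: 8 bp
  123→132: 9 bp
  132→140: 8 bp
  140→10 (wrap): 141-140+10 = 11 bp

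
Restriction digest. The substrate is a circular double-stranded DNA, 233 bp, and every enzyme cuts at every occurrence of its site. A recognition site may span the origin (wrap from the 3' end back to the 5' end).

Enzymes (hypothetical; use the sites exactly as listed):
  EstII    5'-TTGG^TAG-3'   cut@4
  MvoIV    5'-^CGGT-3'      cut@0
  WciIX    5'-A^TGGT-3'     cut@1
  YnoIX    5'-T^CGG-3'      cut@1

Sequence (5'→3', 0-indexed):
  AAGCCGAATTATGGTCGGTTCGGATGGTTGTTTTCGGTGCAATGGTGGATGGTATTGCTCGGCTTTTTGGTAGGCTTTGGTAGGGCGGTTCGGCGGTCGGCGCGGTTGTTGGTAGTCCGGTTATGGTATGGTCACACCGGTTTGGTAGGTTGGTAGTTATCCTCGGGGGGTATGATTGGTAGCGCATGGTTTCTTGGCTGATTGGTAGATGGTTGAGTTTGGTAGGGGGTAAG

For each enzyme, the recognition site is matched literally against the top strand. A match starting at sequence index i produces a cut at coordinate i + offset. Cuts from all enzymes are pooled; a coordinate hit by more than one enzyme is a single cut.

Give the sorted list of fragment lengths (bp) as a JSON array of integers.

Scan for sites:
  EstII (TTGGTAG, off=4): starts [66, 76, 108, 141, 149, 175, 201, 218] → cuts [70, 80, 112, 145, 153, 179, 205, 222]
  MvoIV (CGGT, off=0): starts [15, 34, 85, 93, 102, 117, 137] → cuts [15, 34, 85, 93, 102, 117, 137]
  WciIX (ATGGT, off=1): starts [10, 23, 41, 48, 122, 127, 185, 208] → cuts [11, 24, 42, 49, 123, 128, 186, 209]
  YnoIX (TCGG, off=1): starts [14, 19, 33, 58, 89, 96, 162] → cuts [15, 20, 34, 59, 90, 97, 163]

Pooled cuts: [11, 15, 20, 24, 34, 42, 49, 59, 70, 80, 85, 90, 93, 97, 102, 112, 117, 123, 128, 137, 145, 153, 163, 179, 186, 205, 209, 222]

Fragments:
  11→15: 4 bp
  15→20: 5 bp
  20→24: 4 bp
  24→34: 10 bp
  34→42: 8 bp
  42→49: 7 bp
  49→59: 10 bp
  59→70: 11 bp
  70→80: 10 bp
  80→85: 5 bp
  85→90: 5 bp
  90→93: 3 bp
  93→97: 4 bp
  97→102: 5 bp
  102→112: 10 bp
  112→117: 5 bp
  117→123: 6 bp
  123→128: 5 bp
  128→137: 9 bp
  137→145: 8 bp
  145→153: 8 bp
  153→163: 10 bp
  163→179: 16 bp
  179→186: 7 bp
  186→205: 19 bp
  205→209: 4 bp
  209→222: 13 bp
  222→11 (wrap): 233-222+11 = 22 bp

[3,4,4,4,4,5,5,5,5,5,5,6,7,7,8,8,8,9,10,10,10,10,10,11,13,16,19,22]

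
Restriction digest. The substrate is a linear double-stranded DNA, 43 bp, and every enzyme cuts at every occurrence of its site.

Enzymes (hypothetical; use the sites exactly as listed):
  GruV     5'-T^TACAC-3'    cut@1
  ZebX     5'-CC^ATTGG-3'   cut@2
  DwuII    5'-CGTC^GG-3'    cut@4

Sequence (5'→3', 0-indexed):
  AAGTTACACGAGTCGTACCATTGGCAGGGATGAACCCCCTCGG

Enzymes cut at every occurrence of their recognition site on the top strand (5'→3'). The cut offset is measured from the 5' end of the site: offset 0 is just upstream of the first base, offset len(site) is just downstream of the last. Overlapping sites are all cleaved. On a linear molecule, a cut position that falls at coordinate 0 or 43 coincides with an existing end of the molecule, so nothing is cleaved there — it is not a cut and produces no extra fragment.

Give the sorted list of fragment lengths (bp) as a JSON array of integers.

[4,15,24]

Site scan:
  GruV TTACAC/1: at [3] ⇒ [4]
  ZebX CCATTGG/2: at [17] ⇒ [19]
  DwuII (CGTCGG, off=4): no sites

Pooled cuts: [4, 19]

Fragment lengths:
  [0,4): 4 bp
  [4,19): 15 bp
  [19,43): 24 bp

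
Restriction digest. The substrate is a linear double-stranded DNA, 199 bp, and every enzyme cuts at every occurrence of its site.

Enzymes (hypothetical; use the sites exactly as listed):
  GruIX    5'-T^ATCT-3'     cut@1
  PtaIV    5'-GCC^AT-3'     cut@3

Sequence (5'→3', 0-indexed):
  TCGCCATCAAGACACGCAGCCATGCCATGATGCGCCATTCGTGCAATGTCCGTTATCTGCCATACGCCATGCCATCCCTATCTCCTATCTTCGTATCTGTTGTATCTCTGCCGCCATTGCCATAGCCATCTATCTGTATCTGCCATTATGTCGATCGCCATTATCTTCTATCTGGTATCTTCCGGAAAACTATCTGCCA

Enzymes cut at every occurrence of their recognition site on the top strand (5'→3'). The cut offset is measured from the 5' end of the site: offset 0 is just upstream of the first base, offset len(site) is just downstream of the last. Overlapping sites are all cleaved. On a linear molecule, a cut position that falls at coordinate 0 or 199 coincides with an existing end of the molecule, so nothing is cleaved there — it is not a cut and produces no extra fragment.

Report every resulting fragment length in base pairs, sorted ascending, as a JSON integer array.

[3,4,5,5,5,6,6,6,6,7,7,7,7,7,7,8,8,9,10,12,15,15,16,18]

Scan for sites:
  GruIX (TATCT, off=1): starts [53, 78, 85, 93, 102, 130, 136, 161, 168, 175, 190] → cuts [54, 79, 86, 94, 103, 131, 137, 162, 169, 176, 191]
  PtaIV (GCCAT, off=3): starts [2, 18, 23, 33, 58, 65, 70, 112, 118, 124, 141, 156] → cuts [5, 21, 26, 36, 61, 68, 73, 115, 121, 127, 144, 159]

All cut coordinates (distinct, sorted): [5, 21, 26, 36, 54, 61, 68, 73, 79, 86, 94, 103, 115, 121, 127, 131, 137, 144, 159, 162, 169, 176, 191]

Fragment lengths:
  [0,5): 5 bp
  [5,21): 16 bp
  [21,26): 5 bp
  [26,36): 10 bp
  [36,54): 18 bp
  [54,61): 7 bp
  [61,68): 7 bp
  [68,73): 5 bp
  [73,79): 6 bp
  [79,86): 7 bp
  [86,94): 8 bp
  [94,103): 9 bp
  [103,115): 12 bp
  [115,121): 6 bp
  [121,127): 6 bp
  [127,131): 4 bp
  [131,137): 6 bp
  [137,144): 7 bp
  [144,159): 15 bp
  [159,162): 3 bp
  [162,169): 7 bp
  [169,176): 7 bp
  [176,191): 15 bp
  [191,199): 8 bp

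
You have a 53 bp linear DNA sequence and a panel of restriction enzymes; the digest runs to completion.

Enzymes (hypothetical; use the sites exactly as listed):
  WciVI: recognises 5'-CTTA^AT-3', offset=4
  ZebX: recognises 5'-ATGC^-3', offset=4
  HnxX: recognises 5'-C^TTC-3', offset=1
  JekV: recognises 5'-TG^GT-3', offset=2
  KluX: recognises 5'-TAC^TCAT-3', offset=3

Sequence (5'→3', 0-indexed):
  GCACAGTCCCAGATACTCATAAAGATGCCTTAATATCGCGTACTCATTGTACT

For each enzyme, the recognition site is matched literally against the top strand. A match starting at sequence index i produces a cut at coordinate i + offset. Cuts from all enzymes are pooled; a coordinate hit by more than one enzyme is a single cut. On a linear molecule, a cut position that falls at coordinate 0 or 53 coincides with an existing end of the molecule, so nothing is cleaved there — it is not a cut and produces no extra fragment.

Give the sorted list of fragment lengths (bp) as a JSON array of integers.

[4,10,11,12,16]

Scan for sites:
  WciVI (CTTAAT, off=4): starts [28] → cuts [32]
  ZebX (ATGC, off=4): starts [24] → cuts [28]
  HnxX (CTTC, off=1): no sites
  JekV (TGGT, off=2): no sites
  KluX (TACTCAT, off=3): starts [13, 40] → cuts [16, 43]

Pooled cuts: [16, 28, 32, 43]

Fragments:
  [0,16): 16 bp
  [16,28): 12 bp
  [28,32): 4 bp
  [32,43): 11 bp
  [43,53): 10 bp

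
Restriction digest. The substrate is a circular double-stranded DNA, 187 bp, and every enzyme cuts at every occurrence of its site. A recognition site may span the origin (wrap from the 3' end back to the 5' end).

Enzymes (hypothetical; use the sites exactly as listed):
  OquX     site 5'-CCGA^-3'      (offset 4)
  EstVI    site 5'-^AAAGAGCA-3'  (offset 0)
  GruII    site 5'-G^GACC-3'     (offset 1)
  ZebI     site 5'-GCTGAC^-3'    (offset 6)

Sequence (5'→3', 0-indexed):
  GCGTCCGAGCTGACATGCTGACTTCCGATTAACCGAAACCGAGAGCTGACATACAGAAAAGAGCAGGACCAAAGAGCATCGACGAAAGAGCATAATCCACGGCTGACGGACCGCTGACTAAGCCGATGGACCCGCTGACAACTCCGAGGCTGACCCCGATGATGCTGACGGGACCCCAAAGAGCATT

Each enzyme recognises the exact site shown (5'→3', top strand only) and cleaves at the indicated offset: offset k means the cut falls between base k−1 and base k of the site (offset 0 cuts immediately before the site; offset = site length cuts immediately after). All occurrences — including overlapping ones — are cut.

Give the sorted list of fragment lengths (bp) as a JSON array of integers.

Site scan:
  OquX (CCGA, off=4): starts [4, 24, 32, 38, 122, 143, 155] → cuts [8, 28, 36, 42, 126, 147, 159]
  EstVI (AAAGAGCA, off=0): starts [57, 70, 84, 177] → cuts [57, 70, 84, 177]
  GruII (GGACC, off=1): starts [65, 107, 127, 170] → cuts [66, 108, 128, 171]
  ZebI (GCTGAC, off=6): starts [8, 16, 44, 101, 112, 133, 148, 163] → cuts [14, 22, 50, 107, 118, 139, 154, 169]

All cut coordinates (distinct, sorted): [8, 14, 22, 28, 36, 42, 50, 57, 66, 70, 84, 107, 108, 118, 126, 128, 139, 147, 154, 159, 169, 171, 177]

Fragment lengths:
  8→14: 6 bp
  14→22: 8 bp
  22→28: 6 bp
  28→36: 8 bp
  36→42: 6 bp
  42→50: 8 bp
  50→57: 7 bp
  57→66: 9 bp
  66→70: 4 bp
  70→84: 14 bp
  84→107: 23 bp
  107→108: 1 bp
  108→118: 10 bp
  118→126: 8 bp
  126→128: 2 bp
  128→139: 11 bp
  139→147: 8 bp
  147→154: 7 bp
  154→159: 5 bp
  159→169: 10 bp
  169→171: 2 bp
  171→177: 6 bp
  177→8 (wrap): 187-177+8 = 18 bp

[1,2,2,4,5,6,6,6,6,7,7,8,8,8,8,8,9,10,10,11,14,18,23]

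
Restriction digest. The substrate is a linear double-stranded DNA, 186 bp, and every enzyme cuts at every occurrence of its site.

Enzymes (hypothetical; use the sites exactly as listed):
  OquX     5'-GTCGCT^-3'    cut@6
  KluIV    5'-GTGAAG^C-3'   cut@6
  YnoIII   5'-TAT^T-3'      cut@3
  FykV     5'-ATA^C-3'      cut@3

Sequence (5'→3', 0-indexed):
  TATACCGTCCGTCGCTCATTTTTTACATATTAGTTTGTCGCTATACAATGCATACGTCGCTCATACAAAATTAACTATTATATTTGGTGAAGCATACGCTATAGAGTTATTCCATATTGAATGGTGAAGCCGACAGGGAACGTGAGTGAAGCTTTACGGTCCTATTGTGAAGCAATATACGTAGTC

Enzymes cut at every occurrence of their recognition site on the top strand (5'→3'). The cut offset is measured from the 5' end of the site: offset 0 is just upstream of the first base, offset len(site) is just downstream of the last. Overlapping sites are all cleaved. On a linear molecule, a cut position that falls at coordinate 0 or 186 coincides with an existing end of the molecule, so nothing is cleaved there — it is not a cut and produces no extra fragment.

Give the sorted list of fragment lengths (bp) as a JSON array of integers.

[3,4,4,4,5,7,7,7,7,7,9,9,12,12,12,13,14,14,14,22]

Per-enzyme occurrences:
  OquX (GTCGCT, off=6): starts [10, 36, 55] → cuts [16, 42, 61]
  KluIV (GTGAAGC, off=6): starts [86, 123, 145, 166] → cuts [92, 129, 151, 172]
  YnoIII (TATT, off=3): starts [27, 75, 80, 107, 114, 162] → cuts [30, 78, 83, 110, 117, 165]
  FykV (ATAC, off=3): starts [1, 42, 51, 62, 93, 176] → cuts [4, 45, 54, 65, 96, 179]

All cut coordinates (distinct, sorted): [4, 16, 30, 42, 45, 54, 61, 65, 78, 83, 92, 96, 110, 117, 129, 151, 165, 172, 179]

Fragments:
  [0,4): 4 bp
  [4,16): 12 bp
  [16,30): 14 bp
  [30,42): 12 bp
  [42,45): 3 bp
  [45,54): 9 bp
  [54,61): 7 bp
  [61,65): 4 bp
  [65,78): 13 bp
  [78,83): 5 bp
  [83,92): 9 bp
  [92,96): 4 bp
  [96,110): 14 bp
  [110,117): 7 bp
  [117,129): 12 bp
  [129,151): 22 bp
  [151,165): 14 bp
  [165,172): 7 bp
  [172,179): 7 bp
  [179,186): 7 bp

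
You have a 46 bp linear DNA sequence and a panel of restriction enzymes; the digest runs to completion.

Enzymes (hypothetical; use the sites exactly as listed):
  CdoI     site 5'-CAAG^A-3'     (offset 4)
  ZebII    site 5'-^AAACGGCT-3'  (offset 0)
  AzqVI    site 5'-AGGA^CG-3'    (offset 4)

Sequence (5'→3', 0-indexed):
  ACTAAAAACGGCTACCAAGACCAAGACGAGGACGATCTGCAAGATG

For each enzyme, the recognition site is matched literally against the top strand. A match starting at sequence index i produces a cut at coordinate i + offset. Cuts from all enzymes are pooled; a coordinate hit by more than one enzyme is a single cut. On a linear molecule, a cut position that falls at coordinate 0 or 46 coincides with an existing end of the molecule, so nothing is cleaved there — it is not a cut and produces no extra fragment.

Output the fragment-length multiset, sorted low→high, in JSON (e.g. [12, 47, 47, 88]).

Site scan:
  CdoI (CAAGA, off=4): starts [15, 21, 39] → cuts [19, 25, 43]
  ZebII (AAACGGCT, off=0): starts [5] → cuts [5]
  AzqVI (AGGACG, off=4): starts [28] → cuts [32]

All cut coordinates (distinct, sorted): [5, 19, 25, 32, 43]

Fragment lengths:
  [0,5): 5 bp
  [5,19): 14 bp
  [19,25): 6 bp
  [25,32): 7 bp
  [32,43): 11 bp
  [43,46): 3 bp

[3,5,6,7,11,14]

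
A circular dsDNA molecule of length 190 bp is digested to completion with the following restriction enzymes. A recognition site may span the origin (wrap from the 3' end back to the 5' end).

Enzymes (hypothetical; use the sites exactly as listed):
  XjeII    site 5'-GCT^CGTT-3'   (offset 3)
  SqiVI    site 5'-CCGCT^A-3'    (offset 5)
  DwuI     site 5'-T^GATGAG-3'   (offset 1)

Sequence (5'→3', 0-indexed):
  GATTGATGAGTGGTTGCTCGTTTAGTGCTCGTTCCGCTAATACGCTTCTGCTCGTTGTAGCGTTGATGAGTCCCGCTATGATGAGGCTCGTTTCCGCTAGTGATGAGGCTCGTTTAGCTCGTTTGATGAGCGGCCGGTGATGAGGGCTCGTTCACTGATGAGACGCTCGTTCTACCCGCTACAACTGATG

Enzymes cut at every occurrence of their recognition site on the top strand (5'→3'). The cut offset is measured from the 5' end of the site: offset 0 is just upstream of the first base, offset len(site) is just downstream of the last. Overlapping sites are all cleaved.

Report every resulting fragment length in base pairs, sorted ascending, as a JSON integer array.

Site scan:
  XjeII (GCTCGTT, off=3): starts [15, 26, 49, 85, 107, 116, 145, 164] → cuts [18, 29, 52, 88, 110, 119, 148, 167]
  SqiVI (CCGCTA, off=5): starts [33, 72, 93, 175] → cuts [38, 77, 98, 180]
  DwuI (TGATGAG, off=1): starts [3, 63, 78, 100, 123, 137, 155] → cuts [4, 64, 79, 101, 124, 138, 156]

All cut coordinates (distinct, sorted): [4, 18, 29, 38, 52, 64, 77, 79, 88, 98, 101, 110, 119, 124, 138, 148, 156, 167, 180]

Fragments:
  4→18: 14 bp
  18→29: 11 bp
  29→38: 9 bp
  38→52: 14 bp
  52→64: 12 bp
  64→77: 13 bp
  77→79: 2 bp
  79→88: 9 bp
  88→98: 10 bp
  98→101: 3 bp
  101→110: 9 bp
  110→119: 9 bp
  119→124: 5 bp
  124→138: 14 bp
  138→148: 10 bp
  148→156: 8 bp
  156→167: 11 bp
  167→180: 13 bp
  180→4 (wrap): 190-180+4 = 14 bp

[2,3,5,8,9,9,9,9,10,10,11,11,12,13,13,14,14,14,14]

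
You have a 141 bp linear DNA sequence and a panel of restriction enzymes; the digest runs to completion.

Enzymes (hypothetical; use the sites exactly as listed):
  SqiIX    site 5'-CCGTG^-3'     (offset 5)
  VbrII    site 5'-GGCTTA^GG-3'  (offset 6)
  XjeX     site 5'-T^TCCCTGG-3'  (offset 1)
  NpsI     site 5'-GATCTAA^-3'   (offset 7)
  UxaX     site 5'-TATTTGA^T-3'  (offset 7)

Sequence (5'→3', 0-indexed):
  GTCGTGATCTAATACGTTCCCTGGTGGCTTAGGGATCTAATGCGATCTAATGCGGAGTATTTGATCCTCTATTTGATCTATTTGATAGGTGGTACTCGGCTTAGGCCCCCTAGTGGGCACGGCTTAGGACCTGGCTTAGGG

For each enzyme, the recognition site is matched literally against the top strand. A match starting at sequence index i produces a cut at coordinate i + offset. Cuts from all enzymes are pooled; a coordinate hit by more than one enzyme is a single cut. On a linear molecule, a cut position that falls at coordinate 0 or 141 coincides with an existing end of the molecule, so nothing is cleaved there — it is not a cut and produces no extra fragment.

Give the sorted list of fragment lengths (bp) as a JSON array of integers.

Per-enzyme occurrences:
  SqiIX (CCGTG, off=5): no sites
  VbrII GGCTTAGG/6: at [25, 97, 120, 132] ⇒ [31, 103, 126, 138]
  XjeX TTCCCTGG/1: at [16] ⇒ [17]
  NpsI GATCTAA/7: at [5, 33, 43] ⇒ [12, 40, 50]
  UxaX TATTTGAT/7: at [57, 69, 78] ⇒ [64, 76, 85]

All cut coordinates (distinct, sorted): [12, 17, 31, 40, 50, 64, 76, 85, 103, 126, 138]

Fragments:
  [0,12): 12 bp
  [12,17): 5 bp
  [17,31): 14 bp
  [31,40): 9 bp
  [40,50): 10 bp
  [50,64): 14 bp
  [64,76): 12 bp
  [76,85): 9 bp
  [85,103): 18 bp
  [103,126): 23 bp
  [126,138): 12 bp
  [138,141): 3 bp

[3,5,9,9,10,12,12,12,14,14,18,23]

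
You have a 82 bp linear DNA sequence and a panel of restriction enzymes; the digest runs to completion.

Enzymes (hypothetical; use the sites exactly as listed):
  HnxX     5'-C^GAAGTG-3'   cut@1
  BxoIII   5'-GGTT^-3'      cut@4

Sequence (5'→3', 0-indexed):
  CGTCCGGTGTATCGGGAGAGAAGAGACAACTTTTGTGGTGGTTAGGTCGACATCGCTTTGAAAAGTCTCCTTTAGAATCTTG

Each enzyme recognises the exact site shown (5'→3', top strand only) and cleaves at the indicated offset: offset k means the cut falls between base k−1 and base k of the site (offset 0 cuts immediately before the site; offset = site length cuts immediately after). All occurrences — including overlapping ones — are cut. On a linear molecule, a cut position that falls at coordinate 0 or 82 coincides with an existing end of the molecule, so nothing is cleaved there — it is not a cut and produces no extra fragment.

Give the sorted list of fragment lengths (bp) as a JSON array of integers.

Site scan:
  HnxX (CGAAGTG, off=1): no sites
  BxoIII GGTT/4: at [39] ⇒ [43]

All cut coordinates (distinct, sorted): [43]

Fragments:
  [0,43): 43 bp
  [43,82): 39 bp

[39,43]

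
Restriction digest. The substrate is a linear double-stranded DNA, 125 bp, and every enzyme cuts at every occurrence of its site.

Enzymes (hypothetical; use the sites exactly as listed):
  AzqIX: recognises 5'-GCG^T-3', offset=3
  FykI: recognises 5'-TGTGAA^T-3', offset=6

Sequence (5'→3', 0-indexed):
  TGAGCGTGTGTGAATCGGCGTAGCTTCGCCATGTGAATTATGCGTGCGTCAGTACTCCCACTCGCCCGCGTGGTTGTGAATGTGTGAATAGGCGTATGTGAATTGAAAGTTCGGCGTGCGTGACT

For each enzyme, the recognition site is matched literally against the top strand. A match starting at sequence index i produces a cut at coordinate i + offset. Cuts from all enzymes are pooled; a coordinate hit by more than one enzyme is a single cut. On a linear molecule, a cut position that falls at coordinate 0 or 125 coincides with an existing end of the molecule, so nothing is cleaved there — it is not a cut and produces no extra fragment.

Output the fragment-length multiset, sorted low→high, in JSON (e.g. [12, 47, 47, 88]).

[4,4,5,6,6,6,7,8,8,8,10,14,17,22]

Site scan:
  AzqIX (GCGT, off=3): starts [3, 17, 41, 45, 67, 91, 113, 117] → cuts [6, 20, 44, 48, 70, 94, 116, 120]
  FykI (TGTGAAT, off=6): starts [8, 31, 74, 82, 96] → cuts [14, 37, 80, 88, 102]

All cut coordinates (distinct, sorted): [6, 14, 20, 37, 44, 48, 70, 80, 88, 94, 102, 116, 120]

Fragment lengths:
  [0,6): 6 bp
  [6,14): 8 bp
  [14,20): 6 bp
  [20,37): 17 bp
  [37,44): 7 bp
  [44,48): 4 bp
  [48,70): 22 bp
  [70,80): 10 bp
  [80,88): 8 bp
  [88,94): 6 bp
  [94,102): 8 bp
  [102,116): 14 bp
  [116,120): 4 bp
  [120,125): 5 bp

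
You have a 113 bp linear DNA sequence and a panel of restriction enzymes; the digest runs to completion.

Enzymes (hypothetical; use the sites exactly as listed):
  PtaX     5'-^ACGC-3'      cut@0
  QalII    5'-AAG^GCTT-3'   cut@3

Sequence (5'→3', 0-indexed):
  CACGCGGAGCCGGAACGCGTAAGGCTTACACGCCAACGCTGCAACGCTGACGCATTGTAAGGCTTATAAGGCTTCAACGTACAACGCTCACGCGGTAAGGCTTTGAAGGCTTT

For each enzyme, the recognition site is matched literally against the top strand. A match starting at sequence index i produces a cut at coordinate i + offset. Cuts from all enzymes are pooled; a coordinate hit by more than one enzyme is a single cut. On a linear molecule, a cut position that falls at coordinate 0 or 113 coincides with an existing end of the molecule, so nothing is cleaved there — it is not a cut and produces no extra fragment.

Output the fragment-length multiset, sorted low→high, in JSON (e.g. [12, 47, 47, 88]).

Per-enzyme occurrences:
  PtaX ACGC/0: at [1, 14, 29, 35, 43, 49, 83, 89] ⇒ [1, 14, 29, 35, 43, 49, 83, 89]
  QalII AAGGCTT/3: at [20, 58, 67, 96, 105] ⇒ [23, 61, 70, 99, 108]

All cut coordinates (distinct, sorted): [1, 14, 23, 29, 35, 43, 49, 61, 70, 83, 89, 99, 108]

Fragment lengths:
  [0,1): 1 bp
  [1,14): 13 bp
  [14,23): 9 bp
  [23,29): 6 bp
  [29,35): 6 bp
  [35,43): 8 bp
  [43,49): 6 bp
  [49,61): 12 bp
  [61,70): 9 bp
  [70,83): 13 bp
  [83,89): 6 bp
  [89,99): 10 bp
  [99,108): 9 bp
  [108,113): 5 bp

[1,5,6,6,6,6,8,9,9,9,10,12,13,13]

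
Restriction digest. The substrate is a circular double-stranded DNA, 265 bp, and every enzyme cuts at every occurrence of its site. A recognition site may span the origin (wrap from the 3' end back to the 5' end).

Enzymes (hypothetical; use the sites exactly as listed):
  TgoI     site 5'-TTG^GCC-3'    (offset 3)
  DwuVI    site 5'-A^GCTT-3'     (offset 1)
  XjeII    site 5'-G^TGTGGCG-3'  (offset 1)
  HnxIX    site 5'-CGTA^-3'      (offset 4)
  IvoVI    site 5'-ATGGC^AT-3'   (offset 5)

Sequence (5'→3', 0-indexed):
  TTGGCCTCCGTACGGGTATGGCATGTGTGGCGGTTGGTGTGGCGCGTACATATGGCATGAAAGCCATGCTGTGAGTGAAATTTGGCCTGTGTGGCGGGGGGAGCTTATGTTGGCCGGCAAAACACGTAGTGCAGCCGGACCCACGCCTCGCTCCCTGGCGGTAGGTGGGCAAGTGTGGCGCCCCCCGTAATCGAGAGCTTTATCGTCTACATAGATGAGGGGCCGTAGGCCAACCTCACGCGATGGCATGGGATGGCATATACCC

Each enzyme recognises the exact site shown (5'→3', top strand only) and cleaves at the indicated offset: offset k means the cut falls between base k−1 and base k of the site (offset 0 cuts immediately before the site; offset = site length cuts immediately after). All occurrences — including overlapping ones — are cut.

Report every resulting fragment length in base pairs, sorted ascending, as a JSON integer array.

Scan for sites:
  TgoI TTGGCC/3: at [0, 81, 109] ⇒ [3, 84, 112]
  DwuVI AGCTT/1: at [101, 195] ⇒ [102, 196]
  XjeII GTGTGGCG/1: at [24, 36, 88, 172] ⇒ [25, 37, 89, 173]
  HnxIX CGTA/4: at [8, 44, 124, 185, 223] ⇒ [12, 48, 128, 189, 227]
  IvoVI ATGGCAT/5: at [17, 51, 242, 252] ⇒ [22, 56, 247, 257]

All cut coordinates (distinct, sorted): [3, 12, 22, 25, 37, 48, 56, 84, 89, 102, 112, 128, 173, 189, 196, 227, 247, 257]

Fragments:
  3→12: 9 bp
  12→22: 10 bp
  22→25: 3 bp
  25→37: 12 bp
  37→48: 11 bp
  48→56: 8 bp
  56→84: 28 bp
  84→89: 5 bp
  89→102: 13 bp
  102→112: 10 bp
  112→128: 16 bp
  128→173: 45 bp
  173→189: 16 bp
  189→196: 7 bp
  196→227: 31 bp
  227→247: 20 bp
  247→257: 10 bp
  257→3 (wrap): 265-257+3 = 11 bp

[3,5,7,8,9,10,10,10,11,11,12,13,16,16,20,28,31,45]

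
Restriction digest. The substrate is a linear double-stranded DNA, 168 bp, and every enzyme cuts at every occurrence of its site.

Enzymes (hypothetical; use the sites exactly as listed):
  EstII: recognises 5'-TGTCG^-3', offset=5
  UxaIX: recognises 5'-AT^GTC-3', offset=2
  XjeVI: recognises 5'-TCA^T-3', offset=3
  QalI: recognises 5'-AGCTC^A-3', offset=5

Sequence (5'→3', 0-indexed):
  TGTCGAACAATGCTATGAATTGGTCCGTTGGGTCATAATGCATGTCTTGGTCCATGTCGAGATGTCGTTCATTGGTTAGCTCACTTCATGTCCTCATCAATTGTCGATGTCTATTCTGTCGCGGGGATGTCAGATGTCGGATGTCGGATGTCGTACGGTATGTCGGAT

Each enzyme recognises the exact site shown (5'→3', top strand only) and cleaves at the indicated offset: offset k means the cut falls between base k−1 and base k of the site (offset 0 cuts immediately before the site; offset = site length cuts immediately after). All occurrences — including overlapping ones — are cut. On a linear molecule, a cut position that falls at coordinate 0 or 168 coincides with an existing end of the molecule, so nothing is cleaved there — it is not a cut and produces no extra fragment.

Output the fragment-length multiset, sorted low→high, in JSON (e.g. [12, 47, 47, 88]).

Scan for sites:
  EstII TGTCG/5: at [0, 54, 62, 101, 116, 134, 141, 148, 160] ⇒ [5, 59, 67, 106, 121, 139, 146, 153, 165]
  UxaIX ATGTC/2: at [41, 53, 61, 87, 106, 126, 133, 140, 147, 159] ⇒ [43, 55, 63, 89, 108, 128, 135, 142, 149, 161]
  XjeVI TCAT/3: at [32, 68, 85, 93] ⇒ [35, 71, 88, 96]
  QalI AGCTCA/5: at [77] ⇒ [82]

All cut coordinates (distinct, sorted): [5, 35, 43, 55, 59, 63, 67, 71, 82, 88, 89, 96, 106, 108, 121, 128, 135, 139, 142, 146, 149, 153, 161, 165]

Fragment lengths:
  [0,5): 5 bp
  [5,35): 30 bp
  [35,43): 8 bp
  [43,55): 12 bp
  [55,59): 4 bp
  [59,63): 4 bp
  [63,67): 4 bp
  [67,71): 4 bp
  [71,82): 11 bp
  [82,88): 6 bp
  [88,89): 1 bp
  [89,96): 7 bp
  [96,106): 10 bp
  [106,108): 2 bp
  [108,121): 13 bp
  [121,128): 7 bp
  [128,135): 7 bp
  [135,139): 4 bp
  [139,142): 3 bp
  [142,146): 4 bp
  [146,149): 3 bp
  [149,153): 4 bp
  [153,161): 8 bp
  [161,165): 4 bp
  [165,168): 3 bp

[1,2,3,3,3,4,4,4,4,4,4,4,4,5,6,7,7,7,8,8,10,11,12,13,30]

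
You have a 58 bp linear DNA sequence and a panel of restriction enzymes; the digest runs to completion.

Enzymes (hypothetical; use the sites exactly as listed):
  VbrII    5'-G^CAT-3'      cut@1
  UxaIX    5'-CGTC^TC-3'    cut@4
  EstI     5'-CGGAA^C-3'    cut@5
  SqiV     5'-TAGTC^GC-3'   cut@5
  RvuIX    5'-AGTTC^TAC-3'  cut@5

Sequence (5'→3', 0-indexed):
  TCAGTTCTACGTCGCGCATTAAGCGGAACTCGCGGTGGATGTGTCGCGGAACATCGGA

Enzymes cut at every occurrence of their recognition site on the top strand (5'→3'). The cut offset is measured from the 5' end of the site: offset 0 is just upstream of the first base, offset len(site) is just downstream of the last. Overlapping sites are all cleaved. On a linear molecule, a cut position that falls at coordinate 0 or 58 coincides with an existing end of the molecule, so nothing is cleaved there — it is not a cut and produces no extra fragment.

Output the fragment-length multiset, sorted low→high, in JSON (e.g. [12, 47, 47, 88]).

[7,7,9,12,23]

Scan for sites:
  VbrII (GCAT, off=1): starts [15] → cuts [16]
  UxaIX (CGTCTC, off=4): no sites
  EstI (CGGAAC, off=5): starts [23, 46] → cuts [28, 51]
  SqiV (TAGTCGC, off=5): no sites
  RvuIX (AGTTCTAC, off=5): starts [2] → cuts [7]

All cut coordinates (distinct, sorted): [7, 16, 28, 51]

Fragments:
  [0,7): 7 bp
  [7,16): 9 bp
  [16,28): 12 bp
  [28,51): 23 bp
  [51,58): 7 bp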